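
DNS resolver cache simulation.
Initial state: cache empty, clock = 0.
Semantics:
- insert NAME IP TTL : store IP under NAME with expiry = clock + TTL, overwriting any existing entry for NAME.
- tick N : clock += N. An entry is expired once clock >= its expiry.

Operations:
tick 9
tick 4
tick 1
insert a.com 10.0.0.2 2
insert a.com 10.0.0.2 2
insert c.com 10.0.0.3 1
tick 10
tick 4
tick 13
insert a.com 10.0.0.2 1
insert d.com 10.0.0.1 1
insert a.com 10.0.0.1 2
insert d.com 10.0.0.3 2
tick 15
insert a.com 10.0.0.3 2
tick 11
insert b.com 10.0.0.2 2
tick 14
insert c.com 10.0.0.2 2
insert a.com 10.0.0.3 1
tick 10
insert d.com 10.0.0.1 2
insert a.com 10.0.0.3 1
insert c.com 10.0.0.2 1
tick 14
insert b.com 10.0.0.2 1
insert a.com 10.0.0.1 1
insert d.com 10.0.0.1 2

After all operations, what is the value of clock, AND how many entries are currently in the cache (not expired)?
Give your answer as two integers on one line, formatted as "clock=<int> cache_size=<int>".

Answer: clock=105 cache_size=3

Derivation:
Op 1: tick 9 -> clock=9.
Op 2: tick 4 -> clock=13.
Op 3: tick 1 -> clock=14.
Op 4: insert a.com -> 10.0.0.2 (expiry=14+2=16). clock=14
Op 5: insert a.com -> 10.0.0.2 (expiry=14+2=16). clock=14
Op 6: insert c.com -> 10.0.0.3 (expiry=14+1=15). clock=14
Op 7: tick 10 -> clock=24. purged={a.com,c.com}
Op 8: tick 4 -> clock=28.
Op 9: tick 13 -> clock=41.
Op 10: insert a.com -> 10.0.0.2 (expiry=41+1=42). clock=41
Op 11: insert d.com -> 10.0.0.1 (expiry=41+1=42). clock=41
Op 12: insert a.com -> 10.0.0.1 (expiry=41+2=43). clock=41
Op 13: insert d.com -> 10.0.0.3 (expiry=41+2=43). clock=41
Op 14: tick 15 -> clock=56. purged={a.com,d.com}
Op 15: insert a.com -> 10.0.0.3 (expiry=56+2=58). clock=56
Op 16: tick 11 -> clock=67. purged={a.com}
Op 17: insert b.com -> 10.0.0.2 (expiry=67+2=69). clock=67
Op 18: tick 14 -> clock=81. purged={b.com}
Op 19: insert c.com -> 10.0.0.2 (expiry=81+2=83). clock=81
Op 20: insert a.com -> 10.0.0.3 (expiry=81+1=82). clock=81
Op 21: tick 10 -> clock=91. purged={a.com,c.com}
Op 22: insert d.com -> 10.0.0.1 (expiry=91+2=93). clock=91
Op 23: insert a.com -> 10.0.0.3 (expiry=91+1=92). clock=91
Op 24: insert c.com -> 10.0.0.2 (expiry=91+1=92). clock=91
Op 25: tick 14 -> clock=105. purged={a.com,c.com,d.com}
Op 26: insert b.com -> 10.0.0.2 (expiry=105+1=106). clock=105
Op 27: insert a.com -> 10.0.0.1 (expiry=105+1=106). clock=105
Op 28: insert d.com -> 10.0.0.1 (expiry=105+2=107). clock=105
Final clock = 105
Final cache (unexpired): {a.com,b.com,d.com} -> size=3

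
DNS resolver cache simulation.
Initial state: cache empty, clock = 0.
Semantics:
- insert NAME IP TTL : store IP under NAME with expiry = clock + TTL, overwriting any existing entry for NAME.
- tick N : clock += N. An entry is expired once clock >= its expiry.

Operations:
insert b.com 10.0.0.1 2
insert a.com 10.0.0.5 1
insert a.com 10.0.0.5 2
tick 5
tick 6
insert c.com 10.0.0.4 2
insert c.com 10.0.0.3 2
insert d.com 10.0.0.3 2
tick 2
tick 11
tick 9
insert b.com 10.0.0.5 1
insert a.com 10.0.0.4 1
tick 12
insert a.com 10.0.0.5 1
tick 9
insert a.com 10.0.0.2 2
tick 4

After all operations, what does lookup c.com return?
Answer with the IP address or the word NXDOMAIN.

Op 1: insert b.com -> 10.0.0.1 (expiry=0+2=2). clock=0
Op 2: insert a.com -> 10.0.0.5 (expiry=0+1=1). clock=0
Op 3: insert a.com -> 10.0.0.5 (expiry=0+2=2). clock=0
Op 4: tick 5 -> clock=5. purged={a.com,b.com}
Op 5: tick 6 -> clock=11.
Op 6: insert c.com -> 10.0.0.4 (expiry=11+2=13). clock=11
Op 7: insert c.com -> 10.0.0.3 (expiry=11+2=13). clock=11
Op 8: insert d.com -> 10.0.0.3 (expiry=11+2=13). clock=11
Op 9: tick 2 -> clock=13. purged={c.com,d.com}
Op 10: tick 11 -> clock=24.
Op 11: tick 9 -> clock=33.
Op 12: insert b.com -> 10.0.0.5 (expiry=33+1=34). clock=33
Op 13: insert a.com -> 10.0.0.4 (expiry=33+1=34). clock=33
Op 14: tick 12 -> clock=45. purged={a.com,b.com}
Op 15: insert a.com -> 10.0.0.5 (expiry=45+1=46). clock=45
Op 16: tick 9 -> clock=54. purged={a.com}
Op 17: insert a.com -> 10.0.0.2 (expiry=54+2=56). clock=54
Op 18: tick 4 -> clock=58. purged={a.com}
lookup c.com: not in cache (expired or never inserted)

Answer: NXDOMAIN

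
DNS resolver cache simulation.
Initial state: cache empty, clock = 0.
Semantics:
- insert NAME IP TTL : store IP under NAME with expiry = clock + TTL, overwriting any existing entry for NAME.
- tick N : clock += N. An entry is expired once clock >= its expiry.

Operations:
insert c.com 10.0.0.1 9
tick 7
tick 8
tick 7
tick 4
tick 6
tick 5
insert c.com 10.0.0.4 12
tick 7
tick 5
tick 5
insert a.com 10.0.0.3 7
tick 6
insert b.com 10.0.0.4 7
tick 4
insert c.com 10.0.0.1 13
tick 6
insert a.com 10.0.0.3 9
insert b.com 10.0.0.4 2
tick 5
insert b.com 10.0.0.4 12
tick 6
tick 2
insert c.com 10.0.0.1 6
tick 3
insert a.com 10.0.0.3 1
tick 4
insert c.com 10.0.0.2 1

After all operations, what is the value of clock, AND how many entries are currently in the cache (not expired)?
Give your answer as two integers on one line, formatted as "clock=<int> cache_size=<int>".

Op 1: insert c.com -> 10.0.0.1 (expiry=0+9=9). clock=0
Op 2: tick 7 -> clock=7.
Op 3: tick 8 -> clock=15. purged={c.com}
Op 4: tick 7 -> clock=22.
Op 5: tick 4 -> clock=26.
Op 6: tick 6 -> clock=32.
Op 7: tick 5 -> clock=37.
Op 8: insert c.com -> 10.0.0.4 (expiry=37+12=49). clock=37
Op 9: tick 7 -> clock=44.
Op 10: tick 5 -> clock=49. purged={c.com}
Op 11: tick 5 -> clock=54.
Op 12: insert a.com -> 10.0.0.3 (expiry=54+7=61). clock=54
Op 13: tick 6 -> clock=60.
Op 14: insert b.com -> 10.0.0.4 (expiry=60+7=67). clock=60
Op 15: tick 4 -> clock=64. purged={a.com}
Op 16: insert c.com -> 10.0.0.1 (expiry=64+13=77). clock=64
Op 17: tick 6 -> clock=70. purged={b.com}
Op 18: insert a.com -> 10.0.0.3 (expiry=70+9=79). clock=70
Op 19: insert b.com -> 10.0.0.4 (expiry=70+2=72). clock=70
Op 20: tick 5 -> clock=75. purged={b.com}
Op 21: insert b.com -> 10.0.0.4 (expiry=75+12=87). clock=75
Op 22: tick 6 -> clock=81. purged={a.com,c.com}
Op 23: tick 2 -> clock=83.
Op 24: insert c.com -> 10.0.0.1 (expiry=83+6=89). clock=83
Op 25: tick 3 -> clock=86.
Op 26: insert a.com -> 10.0.0.3 (expiry=86+1=87). clock=86
Op 27: tick 4 -> clock=90. purged={a.com,b.com,c.com}
Op 28: insert c.com -> 10.0.0.2 (expiry=90+1=91). clock=90
Final clock = 90
Final cache (unexpired): {c.com} -> size=1

Answer: clock=90 cache_size=1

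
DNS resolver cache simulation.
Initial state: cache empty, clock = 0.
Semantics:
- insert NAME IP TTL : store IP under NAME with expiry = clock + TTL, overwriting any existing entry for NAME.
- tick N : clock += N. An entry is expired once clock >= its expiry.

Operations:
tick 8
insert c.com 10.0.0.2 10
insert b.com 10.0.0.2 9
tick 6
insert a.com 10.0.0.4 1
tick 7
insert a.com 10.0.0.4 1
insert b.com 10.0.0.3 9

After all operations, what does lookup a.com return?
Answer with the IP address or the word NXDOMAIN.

Answer: 10.0.0.4

Derivation:
Op 1: tick 8 -> clock=8.
Op 2: insert c.com -> 10.0.0.2 (expiry=8+10=18). clock=8
Op 3: insert b.com -> 10.0.0.2 (expiry=8+9=17). clock=8
Op 4: tick 6 -> clock=14.
Op 5: insert a.com -> 10.0.0.4 (expiry=14+1=15). clock=14
Op 6: tick 7 -> clock=21. purged={a.com,b.com,c.com}
Op 7: insert a.com -> 10.0.0.4 (expiry=21+1=22). clock=21
Op 8: insert b.com -> 10.0.0.3 (expiry=21+9=30). clock=21
lookup a.com: present, ip=10.0.0.4 expiry=22 > clock=21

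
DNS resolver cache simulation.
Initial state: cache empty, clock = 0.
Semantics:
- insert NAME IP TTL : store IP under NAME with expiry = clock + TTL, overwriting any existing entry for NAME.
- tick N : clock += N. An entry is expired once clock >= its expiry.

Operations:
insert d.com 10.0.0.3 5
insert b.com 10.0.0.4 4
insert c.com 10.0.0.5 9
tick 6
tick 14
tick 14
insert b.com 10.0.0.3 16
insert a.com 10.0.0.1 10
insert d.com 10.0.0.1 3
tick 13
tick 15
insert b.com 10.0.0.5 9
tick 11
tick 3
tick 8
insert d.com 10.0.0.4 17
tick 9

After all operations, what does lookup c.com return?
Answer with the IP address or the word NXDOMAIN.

Answer: NXDOMAIN

Derivation:
Op 1: insert d.com -> 10.0.0.3 (expiry=0+5=5). clock=0
Op 2: insert b.com -> 10.0.0.4 (expiry=0+4=4). clock=0
Op 3: insert c.com -> 10.0.0.5 (expiry=0+9=9). clock=0
Op 4: tick 6 -> clock=6. purged={b.com,d.com}
Op 5: tick 14 -> clock=20. purged={c.com}
Op 6: tick 14 -> clock=34.
Op 7: insert b.com -> 10.0.0.3 (expiry=34+16=50). clock=34
Op 8: insert a.com -> 10.0.0.1 (expiry=34+10=44). clock=34
Op 9: insert d.com -> 10.0.0.1 (expiry=34+3=37). clock=34
Op 10: tick 13 -> clock=47. purged={a.com,d.com}
Op 11: tick 15 -> clock=62. purged={b.com}
Op 12: insert b.com -> 10.0.0.5 (expiry=62+9=71). clock=62
Op 13: tick 11 -> clock=73. purged={b.com}
Op 14: tick 3 -> clock=76.
Op 15: tick 8 -> clock=84.
Op 16: insert d.com -> 10.0.0.4 (expiry=84+17=101). clock=84
Op 17: tick 9 -> clock=93.
lookup c.com: not in cache (expired or never inserted)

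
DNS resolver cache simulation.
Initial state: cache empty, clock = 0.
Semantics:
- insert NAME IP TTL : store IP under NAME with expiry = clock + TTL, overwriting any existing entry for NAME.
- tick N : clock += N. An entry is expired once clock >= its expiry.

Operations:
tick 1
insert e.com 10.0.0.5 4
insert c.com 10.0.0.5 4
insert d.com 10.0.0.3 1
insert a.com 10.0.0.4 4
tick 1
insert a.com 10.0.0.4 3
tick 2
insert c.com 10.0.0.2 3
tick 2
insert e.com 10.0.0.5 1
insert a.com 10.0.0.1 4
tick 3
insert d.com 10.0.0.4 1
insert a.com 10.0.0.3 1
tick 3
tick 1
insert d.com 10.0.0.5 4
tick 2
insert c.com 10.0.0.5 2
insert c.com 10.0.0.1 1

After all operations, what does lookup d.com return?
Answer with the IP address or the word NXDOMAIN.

Answer: 10.0.0.5

Derivation:
Op 1: tick 1 -> clock=1.
Op 2: insert e.com -> 10.0.0.5 (expiry=1+4=5). clock=1
Op 3: insert c.com -> 10.0.0.5 (expiry=1+4=5). clock=1
Op 4: insert d.com -> 10.0.0.3 (expiry=1+1=2). clock=1
Op 5: insert a.com -> 10.0.0.4 (expiry=1+4=5). clock=1
Op 6: tick 1 -> clock=2. purged={d.com}
Op 7: insert a.com -> 10.0.0.4 (expiry=2+3=5). clock=2
Op 8: tick 2 -> clock=4.
Op 9: insert c.com -> 10.0.0.2 (expiry=4+3=7). clock=4
Op 10: tick 2 -> clock=6. purged={a.com,e.com}
Op 11: insert e.com -> 10.0.0.5 (expiry=6+1=7). clock=6
Op 12: insert a.com -> 10.0.0.1 (expiry=6+4=10). clock=6
Op 13: tick 3 -> clock=9. purged={c.com,e.com}
Op 14: insert d.com -> 10.0.0.4 (expiry=9+1=10). clock=9
Op 15: insert a.com -> 10.0.0.3 (expiry=9+1=10). clock=9
Op 16: tick 3 -> clock=12. purged={a.com,d.com}
Op 17: tick 1 -> clock=13.
Op 18: insert d.com -> 10.0.0.5 (expiry=13+4=17). clock=13
Op 19: tick 2 -> clock=15.
Op 20: insert c.com -> 10.0.0.5 (expiry=15+2=17). clock=15
Op 21: insert c.com -> 10.0.0.1 (expiry=15+1=16). clock=15
lookup d.com: present, ip=10.0.0.5 expiry=17 > clock=15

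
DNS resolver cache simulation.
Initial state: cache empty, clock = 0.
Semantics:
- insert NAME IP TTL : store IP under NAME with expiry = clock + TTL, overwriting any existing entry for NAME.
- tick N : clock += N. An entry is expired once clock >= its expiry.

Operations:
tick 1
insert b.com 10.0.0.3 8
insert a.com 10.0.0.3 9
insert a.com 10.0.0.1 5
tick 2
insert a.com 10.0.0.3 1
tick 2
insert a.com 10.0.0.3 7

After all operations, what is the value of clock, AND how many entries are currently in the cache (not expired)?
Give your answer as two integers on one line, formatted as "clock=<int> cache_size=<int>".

Answer: clock=5 cache_size=2

Derivation:
Op 1: tick 1 -> clock=1.
Op 2: insert b.com -> 10.0.0.3 (expiry=1+8=9). clock=1
Op 3: insert a.com -> 10.0.0.3 (expiry=1+9=10). clock=1
Op 4: insert a.com -> 10.0.0.1 (expiry=1+5=6). clock=1
Op 5: tick 2 -> clock=3.
Op 6: insert a.com -> 10.0.0.3 (expiry=3+1=4). clock=3
Op 7: tick 2 -> clock=5. purged={a.com}
Op 8: insert a.com -> 10.0.0.3 (expiry=5+7=12). clock=5
Final clock = 5
Final cache (unexpired): {a.com,b.com} -> size=2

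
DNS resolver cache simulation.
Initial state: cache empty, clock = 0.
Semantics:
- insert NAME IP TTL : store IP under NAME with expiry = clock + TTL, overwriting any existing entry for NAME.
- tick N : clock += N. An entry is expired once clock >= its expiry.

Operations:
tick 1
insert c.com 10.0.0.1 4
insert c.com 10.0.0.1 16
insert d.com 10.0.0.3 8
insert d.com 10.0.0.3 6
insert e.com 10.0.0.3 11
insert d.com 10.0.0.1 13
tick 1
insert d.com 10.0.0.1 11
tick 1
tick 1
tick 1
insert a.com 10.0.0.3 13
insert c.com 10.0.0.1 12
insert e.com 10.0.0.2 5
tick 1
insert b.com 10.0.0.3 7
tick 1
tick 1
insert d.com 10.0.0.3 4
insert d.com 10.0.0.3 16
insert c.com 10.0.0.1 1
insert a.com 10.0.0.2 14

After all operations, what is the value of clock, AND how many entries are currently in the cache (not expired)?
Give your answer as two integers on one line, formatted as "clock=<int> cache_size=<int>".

Op 1: tick 1 -> clock=1.
Op 2: insert c.com -> 10.0.0.1 (expiry=1+4=5). clock=1
Op 3: insert c.com -> 10.0.0.1 (expiry=1+16=17). clock=1
Op 4: insert d.com -> 10.0.0.3 (expiry=1+8=9). clock=1
Op 5: insert d.com -> 10.0.0.3 (expiry=1+6=7). clock=1
Op 6: insert e.com -> 10.0.0.3 (expiry=1+11=12). clock=1
Op 7: insert d.com -> 10.0.0.1 (expiry=1+13=14). clock=1
Op 8: tick 1 -> clock=2.
Op 9: insert d.com -> 10.0.0.1 (expiry=2+11=13). clock=2
Op 10: tick 1 -> clock=3.
Op 11: tick 1 -> clock=4.
Op 12: tick 1 -> clock=5.
Op 13: insert a.com -> 10.0.0.3 (expiry=5+13=18). clock=5
Op 14: insert c.com -> 10.0.0.1 (expiry=5+12=17). clock=5
Op 15: insert e.com -> 10.0.0.2 (expiry=5+5=10). clock=5
Op 16: tick 1 -> clock=6.
Op 17: insert b.com -> 10.0.0.3 (expiry=6+7=13). clock=6
Op 18: tick 1 -> clock=7.
Op 19: tick 1 -> clock=8.
Op 20: insert d.com -> 10.0.0.3 (expiry=8+4=12). clock=8
Op 21: insert d.com -> 10.0.0.3 (expiry=8+16=24). clock=8
Op 22: insert c.com -> 10.0.0.1 (expiry=8+1=9). clock=8
Op 23: insert a.com -> 10.0.0.2 (expiry=8+14=22). clock=8
Final clock = 8
Final cache (unexpired): {a.com,b.com,c.com,d.com,e.com} -> size=5

Answer: clock=8 cache_size=5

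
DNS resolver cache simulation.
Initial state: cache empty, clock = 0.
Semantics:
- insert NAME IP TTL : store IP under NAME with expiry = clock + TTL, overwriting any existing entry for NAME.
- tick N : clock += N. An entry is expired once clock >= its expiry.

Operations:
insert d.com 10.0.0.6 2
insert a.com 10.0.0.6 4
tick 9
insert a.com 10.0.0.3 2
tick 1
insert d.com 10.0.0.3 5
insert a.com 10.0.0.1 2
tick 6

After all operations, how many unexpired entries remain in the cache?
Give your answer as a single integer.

Answer: 0

Derivation:
Op 1: insert d.com -> 10.0.0.6 (expiry=0+2=2). clock=0
Op 2: insert a.com -> 10.0.0.6 (expiry=0+4=4). clock=0
Op 3: tick 9 -> clock=9. purged={a.com,d.com}
Op 4: insert a.com -> 10.0.0.3 (expiry=9+2=11). clock=9
Op 5: tick 1 -> clock=10.
Op 6: insert d.com -> 10.0.0.3 (expiry=10+5=15). clock=10
Op 7: insert a.com -> 10.0.0.1 (expiry=10+2=12). clock=10
Op 8: tick 6 -> clock=16. purged={a.com,d.com}
Final cache (unexpired): {} -> size=0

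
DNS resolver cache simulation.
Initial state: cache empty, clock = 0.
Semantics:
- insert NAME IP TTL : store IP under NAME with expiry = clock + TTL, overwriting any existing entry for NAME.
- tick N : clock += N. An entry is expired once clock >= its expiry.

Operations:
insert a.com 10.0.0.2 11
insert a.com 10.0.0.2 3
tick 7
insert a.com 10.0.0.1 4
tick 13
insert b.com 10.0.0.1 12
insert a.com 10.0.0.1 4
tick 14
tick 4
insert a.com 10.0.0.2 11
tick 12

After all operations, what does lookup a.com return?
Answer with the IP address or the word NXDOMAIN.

Op 1: insert a.com -> 10.0.0.2 (expiry=0+11=11). clock=0
Op 2: insert a.com -> 10.0.0.2 (expiry=0+3=3). clock=0
Op 3: tick 7 -> clock=7. purged={a.com}
Op 4: insert a.com -> 10.0.0.1 (expiry=7+4=11). clock=7
Op 5: tick 13 -> clock=20. purged={a.com}
Op 6: insert b.com -> 10.0.0.1 (expiry=20+12=32). clock=20
Op 7: insert a.com -> 10.0.0.1 (expiry=20+4=24). clock=20
Op 8: tick 14 -> clock=34. purged={a.com,b.com}
Op 9: tick 4 -> clock=38.
Op 10: insert a.com -> 10.0.0.2 (expiry=38+11=49). clock=38
Op 11: tick 12 -> clock=50. purged={a.com}
lookup a.com: not in cache (expired or never inserted)

Answer: NXDOMAIN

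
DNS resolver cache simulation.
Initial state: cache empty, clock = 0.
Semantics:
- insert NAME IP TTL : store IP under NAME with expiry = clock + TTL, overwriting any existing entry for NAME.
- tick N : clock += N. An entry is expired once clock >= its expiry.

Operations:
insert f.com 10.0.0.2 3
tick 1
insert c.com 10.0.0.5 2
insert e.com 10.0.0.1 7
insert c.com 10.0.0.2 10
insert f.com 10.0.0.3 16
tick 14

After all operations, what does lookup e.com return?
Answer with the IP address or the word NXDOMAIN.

Op 1: insert f.com -> 10.0.0.2 (expiry=0+3=3). clock=0
Op 2: tick 1 -> clock=1.
Op 3: insert c.com -> 10.0.0.5 (expiry=1+2=3). clock=1
Op 4: insert e.com -> 10.0.0.1 (expiry=1+7=8). clock=1
Op 5: insert c.com -> 10.0.0.2 (expiry=1+10=11). clock=1
Op 6: insert f.com -> 10.0.0.3 (expiry=1+16=17). clock=1
Op 7: tick 14 -> clock=15. purged={c.com,e.com}
lookup e.com: not in cache (expired or never inserted)

Answer: NXDOMAIN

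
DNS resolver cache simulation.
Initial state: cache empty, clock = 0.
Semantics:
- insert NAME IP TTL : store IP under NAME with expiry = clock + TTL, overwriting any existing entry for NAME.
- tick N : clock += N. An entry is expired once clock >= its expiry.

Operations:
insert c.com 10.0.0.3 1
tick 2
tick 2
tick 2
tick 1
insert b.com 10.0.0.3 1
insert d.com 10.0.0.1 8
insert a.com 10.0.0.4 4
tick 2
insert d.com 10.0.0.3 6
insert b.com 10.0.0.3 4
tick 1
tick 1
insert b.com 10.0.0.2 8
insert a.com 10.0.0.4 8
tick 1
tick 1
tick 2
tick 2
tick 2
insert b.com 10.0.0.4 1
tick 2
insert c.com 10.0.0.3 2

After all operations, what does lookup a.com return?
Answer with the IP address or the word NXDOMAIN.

Answer: NXDOMAIN

Derivation:
Op 1: insert c.com -> 10.0.0.3 (expiry=0+1=1). clock=0
Op 2: tick 2 -> clock=2. purged={c.com}
Op 3: tick 2 -> clock=4.
Op 4: tick 2 -> clock=6.
Op 5: tick 1 -> clock=7.
Op 6: insert b.com -> 10.0.0.3 (expiry=7+1=8). clock=7
Op 7: insert d.com -> 10.0.0.1 (expiry=7+8=15). clock=7
Op 8: insert a.com -> 10.0.0.4 (expiry=7+4=11). clock=7
Op 9: tick 2 -> clock=9. purged={b.com}
Op 10: insert d.com -> 10.0.0.3 (expiry=9+6=15). clock=9
Op 11: insert b.com -> 10.0.0.3 (expiry=9+4=13). clock=9
Op 12: tick 1 -> clock=10.
Op 13: tick 1 -> clock=11. purged={a.com}
Op 14: insert b.com -> 10.0.0.2 (expiry=11+8=19). clock=11
Op 15: insert a.com -> 10.0.0.4 (expiry=11+8=19). clock=11
Op 16: tick 1 -> clock=12.
Op 17: tick 1 -> clock=13.
Op 18: tick 2 -> clock=15. purged={d.com}
Op 19: tick 2 -> clock=17.
Op 20: tick 2 -> clock=19. purged={a.com,b.com}
Op 21: insert b.com -> 10.0.0.4 (expiry=19+1=20). clock=19
Op 22: tick 2 -> clock=21. purged={b.com}
Op 23: insert c.com -> 10.0.0.3 (expiry=21+2=23). clock=21
lookup a.com: not in cache (expired or never inserted)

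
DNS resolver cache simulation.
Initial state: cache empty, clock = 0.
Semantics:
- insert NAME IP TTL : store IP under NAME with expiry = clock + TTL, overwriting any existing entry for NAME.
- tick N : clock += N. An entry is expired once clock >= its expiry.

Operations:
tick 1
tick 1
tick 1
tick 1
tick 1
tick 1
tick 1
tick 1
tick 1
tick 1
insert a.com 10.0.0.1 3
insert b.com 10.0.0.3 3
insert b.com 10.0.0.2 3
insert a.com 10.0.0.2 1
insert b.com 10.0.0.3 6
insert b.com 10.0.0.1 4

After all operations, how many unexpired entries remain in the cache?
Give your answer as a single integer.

Op 1: tick 1 -> clock=1.
Op 2: tick 1 -> clock=2.
Op 3: tick 1 -> clock=3.
Op 4: tick 1 -> clock=4.
Op 5: tick 1 -> clock=5.
Op 6: tick 1 -> clock=6.
Op 7: tick 1 -> clock=7.
Op 8: tick 1 -> clock=8.
Op 9: tick 1 -> clock=9.
Op 10: tick 1 -> clock=10.
Op 11: insert a.com -> 10.0.0.1 (expiry=10+3=13). clock=10
Op 12: insert b.com -> 10.0.0.3 (expiry=10+3=13). clock=10
Op 13: insert b.com -> 10.0.0.2 (expiry=10+3=13). clock=10
Op 14: insert a.com -> 10.0.0.2 (expiry=10+1=11). clock=10
Op 15: insert b.com -> 10.0.0.3 (expiry=10+6=16). clock=10
Op 16: insert b.com -> 10.0.0.1 (expiry=10+4=14). clock=10
Final cache (unexpired): {a.com,b.com} -> size=2

Answer: 2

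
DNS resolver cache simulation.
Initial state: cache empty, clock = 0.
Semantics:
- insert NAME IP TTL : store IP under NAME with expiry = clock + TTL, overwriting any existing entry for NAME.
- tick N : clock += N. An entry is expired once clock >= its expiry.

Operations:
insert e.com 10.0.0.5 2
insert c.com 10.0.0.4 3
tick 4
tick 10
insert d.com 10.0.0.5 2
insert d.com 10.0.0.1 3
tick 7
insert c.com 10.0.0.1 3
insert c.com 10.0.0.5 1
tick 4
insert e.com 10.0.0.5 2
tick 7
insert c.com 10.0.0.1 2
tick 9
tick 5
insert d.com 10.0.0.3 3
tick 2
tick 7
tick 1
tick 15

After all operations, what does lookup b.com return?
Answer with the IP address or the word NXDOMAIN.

Answer: NXDOMAIN

Derivation:
Op 1: insert e.com -> 10.0.0.5 (expiry=0+2=2). clock=0
Op 2: insert c.com -> 10.0.0.4 (expiry=0+3=3). clock=0
Op 3: tick 4 -> clock=4. purged={c.com,e.com}
Op 4: tick 10 -> clock=14.
Op 5: insert d.com -> 10.0.0.5 (expiry=14+2=16). clock=14
Op 6: insert d.com -> 10.0.0.1 (expiry=14+3=17). clock=14
Op 7: tick 7 -> clock=21. purged={d.com}
Op 8: insert c.com -> 10.0.0.1 (expiry=21+3=24). clock=21
Op 9: insert c.com -> 10.0.0.5 (expiry=21+1=22). clock=21
Op 10: tick 4 -> clock=25. purged={c.com}
Op 11: insert e.com -> 10.0.0.5 (expiry=25+2=27). clock=25
Op 12: tick 7 -> clock=32. purged={e.com}
Op 13: insert c.com -> 10.0.0.1 (expiry=32+2=34). clock=32
Op 14: tick 9 -> clock=41. purged={c.com}
Op 15: tick 5 -> clock=46.
Op 16: insert d.com -> 10.0.0.3 (expiry=46+3=49). clock=46
Op 17: tick 2 -> clock=48.
Op 18: tick 7 -> clock=55. purged={d.com}
Op 19: tick 1 -> clock=56.
Op 20: tick 15 -> clock=71.
lookup b.com: not in cache (expired or never inserted)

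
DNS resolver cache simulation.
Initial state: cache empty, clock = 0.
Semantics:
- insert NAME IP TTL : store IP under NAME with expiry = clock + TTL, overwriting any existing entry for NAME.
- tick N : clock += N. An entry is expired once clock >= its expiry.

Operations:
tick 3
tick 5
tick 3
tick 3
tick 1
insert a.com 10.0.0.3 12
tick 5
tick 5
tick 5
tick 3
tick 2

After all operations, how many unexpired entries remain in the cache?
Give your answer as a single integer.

Answer: 0

Derivation:
Op 1: tick 3 -> clock=3.
Op 2: tick 5 -> clock=8.
Op 3: tick 3 -> clock=11.
Op 4: tick 3 -> clock=14.
Op 5: tick 1 -> clock=15.
Op 6: insert a.com -> 10.0.0.3 (expiry=15+12=27). clock=15
Op 7: tick 5 -> clock=20.
Op 8: tick 5 -> clock=25.
Op 9: tick 5 -> clock=30. purged={a.com}
Op 10: tick 3 -> clock=33.
Op 11: tick 2 -> clock=35.
Final cache (unexpired): {} -> size=0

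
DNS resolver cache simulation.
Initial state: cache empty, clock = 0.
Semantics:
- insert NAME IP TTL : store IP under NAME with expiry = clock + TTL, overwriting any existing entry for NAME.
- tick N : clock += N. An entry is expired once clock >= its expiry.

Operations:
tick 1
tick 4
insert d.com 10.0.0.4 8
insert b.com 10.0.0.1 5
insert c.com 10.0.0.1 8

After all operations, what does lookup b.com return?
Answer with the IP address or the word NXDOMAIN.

Op 1: tick 1 -> clock=1.
Op 2: tick 4 -> clock=5.
Op 3: insert d.com -> 10.0.0.4 (expiry=5+8=13). clock=5
Op 4: insert b.com -> 10.0.0.1 (expiry=5+5=10). clock=5
Op 5: insert c.com -> 10.0.0.1 (expiry=5+8=13). clock=5
lookup b.com: present, ip=10.0.0.1 expiry=10 > clock=5

Answer: 10.0.0.1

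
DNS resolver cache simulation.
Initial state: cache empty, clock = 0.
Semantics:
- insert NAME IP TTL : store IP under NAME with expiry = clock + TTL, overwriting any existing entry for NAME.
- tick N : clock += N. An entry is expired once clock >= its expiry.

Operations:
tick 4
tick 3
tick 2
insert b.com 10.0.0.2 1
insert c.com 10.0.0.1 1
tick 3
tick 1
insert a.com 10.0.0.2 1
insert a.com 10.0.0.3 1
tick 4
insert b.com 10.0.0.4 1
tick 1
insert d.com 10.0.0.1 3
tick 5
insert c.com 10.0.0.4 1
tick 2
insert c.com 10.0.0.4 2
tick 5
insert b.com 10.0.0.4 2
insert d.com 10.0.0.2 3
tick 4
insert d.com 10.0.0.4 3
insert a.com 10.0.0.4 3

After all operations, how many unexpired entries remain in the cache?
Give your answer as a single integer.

Answer: 2

Derivation:
Op 1: tick 4 -> clock=4.
Op 2: tick 3 -> clock=7.
Op 3: tick 2 -> clock=9.
Op 4: insert b.com -> 10.0.0.2 (expiry=9+1=10). clock=9
Op 5: insert c.com -> 10.0.0.1 (expiry=9+1=10). clock=9
Op 6: tick 3 -> clock=12. purged={b.com,c.com}
Op 7: tick 1 -> clock=13.
Op 8: insert a.com -> 10.0.0.2 (expiry=13+1=14). clock=13
Op 9: insert a.com -> 10.0.0.3 (expiry=13+1=14). clock=13
Op 10: tick 4 -> clock=17. purged={a.com}
Op 11: insert b.com -> 10.0.0.4 (expiry=17+1=18). clock=17
Op 12: tick 1 -> clock=18. purged={b.com}
Op 13: insert d.com -> 10.0.0.1 (expiry=18+3=21). clock=18
Op 14: tick 5 -> clock=23. purged={d.com}
Op 15: insert c.com -> 10.0.0.4 (expiry=23+1=24). clock=23
Op 16: tick 2 -> clock=25. purged={c.com}
Op 17: insert c.com -> 10.0.0.4 (expiry=25+2=27). clock=25
Op 18: tick 5 -> clock=30. purged={c.com}
Op 19: insert b.com -> 10.0.0.4 (expiry=30+2=32). clock=30
Op 20: insert d.com -> 10.0.0.2 (expiry=30+3=33). clock=30
Op 21: tick 4 -> clock=34. purged={b.com,d.com}
Op 22: insert d.com -> 10.0.0.4 (expiry=34+3=37). clock=34
Op 23: insert a.com -> 10.0.0.4 (expiry=34+3=37). clock=34
Final cache (unexpired): {a.com,d.com} -> size=2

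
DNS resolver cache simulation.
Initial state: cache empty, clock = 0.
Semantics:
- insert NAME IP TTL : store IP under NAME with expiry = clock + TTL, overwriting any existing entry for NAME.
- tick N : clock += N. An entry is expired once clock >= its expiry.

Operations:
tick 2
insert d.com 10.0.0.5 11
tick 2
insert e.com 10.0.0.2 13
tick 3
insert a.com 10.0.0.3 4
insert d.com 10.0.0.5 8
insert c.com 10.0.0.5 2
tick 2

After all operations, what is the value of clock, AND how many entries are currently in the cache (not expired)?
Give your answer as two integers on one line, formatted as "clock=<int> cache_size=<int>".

Answer: clock=9 cache_size=3

Derivation:
Op 1: tick 2 -> clock=2.
Op 2: insert d.com -> 10.0.0.5 (expiry=2+11=13). clock=2
Op 3: tick 2 -> clock=4.
Op 4: insert e.com -> 10.0.0.2 (expiry=4+13=17). clock=4
Op 5: tick 3 -> clock=7.
Op 6: insert a.com -> 10.0.0.3 (expiry=7+4=11). clock=7
Op 7: insert d.com -> 10.0.0.5 (expiry=7+8=15). clock=7
Op 8: insert c.com -> 10.0.0.5 (expiry=7+2=9). clock=7
Op 9: tick 2 -> clock=9. purged={c.com}
Final clock = 9
Final cache (unexpired): {a.com,d.com,e.com} -> size=3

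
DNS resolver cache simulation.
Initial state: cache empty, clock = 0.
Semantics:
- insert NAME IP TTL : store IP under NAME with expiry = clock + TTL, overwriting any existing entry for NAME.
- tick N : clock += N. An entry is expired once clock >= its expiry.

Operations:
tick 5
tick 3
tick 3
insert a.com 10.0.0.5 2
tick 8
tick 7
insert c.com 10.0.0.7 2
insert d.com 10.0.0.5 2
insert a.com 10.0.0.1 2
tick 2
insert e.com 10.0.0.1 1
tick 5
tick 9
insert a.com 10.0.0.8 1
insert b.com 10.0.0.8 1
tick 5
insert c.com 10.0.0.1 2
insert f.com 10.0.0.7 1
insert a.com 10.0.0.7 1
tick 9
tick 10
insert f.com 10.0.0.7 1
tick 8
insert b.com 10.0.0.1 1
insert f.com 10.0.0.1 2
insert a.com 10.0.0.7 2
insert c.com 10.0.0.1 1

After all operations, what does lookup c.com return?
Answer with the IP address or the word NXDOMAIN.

Answer: 10.0.0.1

Derivation:
Op 1: tick 5 -> clock=5.
Op 2: tick 3 -> clock=8.
Op 3: tick 3 -> clock=11.
Op 4: insert a.com -> 10.0.0.5 (expiry=11+2=13). clock=11
Op 5: tick 8 -> clock=19. purged={a.com}
Op 6: tick 7 -> clock=26.
Op 7: insert c.com -> 10.0.0.7 (expiry=26+2=28). clock=26
Op 8: insert d.com -> 10.0.0.5 (expiry=26+2=28). clock=26
Op 9: insert a.com -> 10.0.0.1 (expiry=26+2=28). clock=26
Op 10: tick 2 -> clock=28. purged={a.com,c.com,d.com}
Op 11: insert e.com -> 10.0.0.1 (expiry=28+1=29). clock=28
Op 12: tick 5 -> clock=33. purged={e.com}
Op 13: tick 9 -> clock=42.
Op 14: insert a.com -> 10.0.0.8 (expiry=42+1=43). clock=42
Op 15: insert b.com -> 10.0.0.8 (expiry=42+1=43). clock=42
Op 16: tick 5 -> clock=47. purged={a.com,b.com}
Op 17: insert c.com -> 10.0.0.1 (expiry=47+2=49). clock=47
Op 18: insert f.com -> 10.0.0.7 (expiry=47+1=48). clock=47
Op 19: insert a.com -> 10.0.0.7 (expiry=47+1=48). clock=47
Op 20: tick 9 -> clock=56. purged={a.com,c.com,f.com}
Op 21: tick 10 -> clock=66.
Op 22: insert f.com -> 10.0.0.7 (expiry=66+1=67). clock=66
Op 23: tick 8 -> clock=74. purged={f.com}
Op 24: insert b.com -> 10.0.0.1 (expiry=74+1=75). clock=74
Op 25: insert f.com -> 10.0.0.1 (expiry=74+2=76). clock=74
Op 26: insert a.com -> 10.0.0.7 (expiry=74+2=76). clock=74
Op 27: insert c.com -> 10.0.0.1 (expiry=74+1=75). clock=74
lookup c.com: present, ip=10.0.0.1 expiry=75 > clock=74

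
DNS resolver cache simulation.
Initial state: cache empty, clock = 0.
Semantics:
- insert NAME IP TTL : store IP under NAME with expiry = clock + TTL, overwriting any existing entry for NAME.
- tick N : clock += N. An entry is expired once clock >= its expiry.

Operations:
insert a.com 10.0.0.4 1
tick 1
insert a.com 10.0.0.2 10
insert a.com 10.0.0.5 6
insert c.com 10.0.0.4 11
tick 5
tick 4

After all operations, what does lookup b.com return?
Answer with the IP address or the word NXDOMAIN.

Answer: NXDOMAIN

Derivation:
Op 1: insert a.com -> 10.0.0.4 (expiry=0+1=1). clock=0
Op 2: tick 1 -> clock=1. purged={a.com}
Op 3: insert a.com -> 10.0.0.2 (expiry=1+10=11). clock=1
Op 4: insert a.com -> 10.0.0.5 (expiry=1+6=7). clock=1
Op 5: insert c.com -> 10.0.0.4 (expiry=1+11=12). clock=1
Op 6: tick 5 -> clock=6.
Op 7: tick 4 -> clock=10. purged={a.com}
lookup b.com: not in cache (expired or never inserted)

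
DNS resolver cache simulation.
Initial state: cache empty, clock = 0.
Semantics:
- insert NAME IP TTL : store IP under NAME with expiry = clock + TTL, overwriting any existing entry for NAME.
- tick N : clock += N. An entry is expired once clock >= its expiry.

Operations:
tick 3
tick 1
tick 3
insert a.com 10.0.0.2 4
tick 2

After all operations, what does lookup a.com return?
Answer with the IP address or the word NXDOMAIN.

Answer: 10.0.0.2

Derivation:
Op 1: tick 3 -> clock=3.
Op 2: tick 1 -> clock=4.
Op 3: tick 3 -> clock=7.
Op 4: insert a.com -> 10.0.0.2 (expiry=7+4=11). clock=7
Op 5: tick 2 -> clock=9.
lookup a.com: present, ip=10.0.0.2 expiry=11 > clock=9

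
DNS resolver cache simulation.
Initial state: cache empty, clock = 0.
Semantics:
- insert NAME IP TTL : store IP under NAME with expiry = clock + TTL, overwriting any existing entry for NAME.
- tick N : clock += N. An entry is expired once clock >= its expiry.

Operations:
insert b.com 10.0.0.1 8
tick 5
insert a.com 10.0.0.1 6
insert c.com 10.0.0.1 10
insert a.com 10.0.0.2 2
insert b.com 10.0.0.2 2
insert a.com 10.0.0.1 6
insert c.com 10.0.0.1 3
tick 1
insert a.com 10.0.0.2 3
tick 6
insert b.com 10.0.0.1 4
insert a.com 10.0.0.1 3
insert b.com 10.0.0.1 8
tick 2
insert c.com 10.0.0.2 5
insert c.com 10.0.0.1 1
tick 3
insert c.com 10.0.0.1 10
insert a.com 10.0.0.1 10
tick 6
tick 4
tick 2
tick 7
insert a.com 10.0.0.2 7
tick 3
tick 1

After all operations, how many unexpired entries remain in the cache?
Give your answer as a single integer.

Op 1: insert b.com -> 10.0.0.1 (expiry=0+8=8). clock=0
Op 2: tick 5 -> clock=5.
Op 3: insert a.com -> 10.0.0.1 (expiry=5+6=11). clock=5
Op 4: insert c.com -> 10.0.0.1 (expiry=5+10=15). clock=5
Op 5: insert a.com -> 10.0.0.2 (expiry=5+2=7). clock=5
Op 6: insert b.com -> 10.0.0.2 (expiry=5+2=7). clock=5
Op 7: insert a.com -> 10.0.0.1 (expiry=5+6=11). clock=5
Op 8: insert c.com -> 10.0.0.1 (expiry=5+3=8). clock=5
Op 9: tick 1 -> clock=6.
Op 10: insert a.com -> 10.0.0.2 (expiry=6+3=9). clock=6
Op 11: tick 6 -> clock=12. purged={a.com,b.com,c.com}
Op 12: insert b.com -> 10.0.0.1 (expiry=12+4=16). clock=12
Op 13: insert a.com -> 10.0.0.1 (expiry=12+3=15). clock=12
Op 14: insert b.com -> 10.0.0.1 (expiry=12+8=20). clock=12
Op 15: tick 2 -> clock=14.
Op 16: insert c.com -> 10.0.0.2 (expiry=14+5=19). clock=14
Op 17: insert c.com -> 10.0.0.1 (expiry=14+1=15). clock=14
Op 18: tick 3 -> clock=17. purged={a.com,c.com}
Op 19: insert c.com -> 10.0.0.1 (expiry=17+10=27). clock=17
Op 20: insert a.com -> 10.0.0.1 (expiry=17+10=27). clock=17
Op 21: tick 6 -> clock=23. purged={b.com}
Op 22: tick 4 -> clock=27. purged={a.com,c.com}
Op 23: tick 2 -> clock=29.
Op 24: tick 7 -> clock=36.
Op 25: insert a.com -> 10.0.0.2 (expiry=36+7=43). clock=36
Op 26: tick 3 -> clock=39.
Op 27: tick 1 -> clock=40.
Final cache (unexpired): {a.com} -> size=1

Answer: 1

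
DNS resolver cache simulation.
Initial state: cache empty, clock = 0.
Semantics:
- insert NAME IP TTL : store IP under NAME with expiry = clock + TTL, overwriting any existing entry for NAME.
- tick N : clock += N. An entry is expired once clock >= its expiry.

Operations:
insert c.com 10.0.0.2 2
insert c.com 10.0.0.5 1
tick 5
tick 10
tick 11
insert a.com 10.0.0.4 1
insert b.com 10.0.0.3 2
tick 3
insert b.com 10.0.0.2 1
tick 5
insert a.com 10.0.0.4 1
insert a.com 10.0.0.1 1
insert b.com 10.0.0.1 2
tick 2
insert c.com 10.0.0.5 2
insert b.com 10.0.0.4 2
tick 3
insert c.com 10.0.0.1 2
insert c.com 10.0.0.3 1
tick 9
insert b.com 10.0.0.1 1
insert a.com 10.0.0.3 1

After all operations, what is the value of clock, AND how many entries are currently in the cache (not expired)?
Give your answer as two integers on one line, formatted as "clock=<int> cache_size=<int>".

Answer: clock=48 cache_size=2

Derivation:
Op 1: insert c.com -> 10.0.0.2 (expiry=0+2=2). clock=0
Op 2: insert c.com -> 10.0.0.5 (expiry=0+1=1). clock=0
Op 3: tick 5 -> clock=5. purged={c.com}
Op 4: tick 10 -> clock=15.
Op 5: tick 11 -> clock=26.
Op 6: insert a.com -> 10.0.0.4 (expiry=26+1=27). clock=26
Op 7: insert b.com -> 10.0.0.3 (expiry=26+2=28). clock=26
Op 8: tick 3 -> clock=29. purged={a.com,b.com}
Op 9: insert b.com -> 10.0.0.2 (expiry=29+1=30). clock=29
Op 10: tick 5 -> clock=34. purged={b.com}
Op 11: insert a.com -> 10.0.0.4 (expiry=34+1=35). clock=34
Op 12: insert a.com -> 10.0.0.1 (expiry=34+1=35). clock=34
Op 13: insert b.com -> 10.0.0.1 (expiry=34+2=36). clock=34
Op 14: tick 2 -> clock=36. purged={a.com,b.com}
Op 15: insert c.com -> 10.0.0.5 (expiry=36+2=38). clock=36
Op 16: insert b.com -> 10.0.0.4 (expiry=36+2=38). clock=36
Op 17: tick 3 -> clock=39. purged={b.com,c.com}
Op 18: insert c.com -> 10.0.0.1 (expiry=39+2=41). clock=39
Op 19: insert c.com -> 10.0.0.3 (expiry=39+1=40). clock=39
Op 20: tick 9 -> clock=48. purged={c.com}
Op 21: insert b.com -> 10.0.0.1 (expiry=48+1=49). clock=48
Op 22: insert a.com -> 10.0.0.3 (expiry=48+1=49). clock=48
Final clock = 48
Final cache (unexpired): {a.com,b.com} -> size=2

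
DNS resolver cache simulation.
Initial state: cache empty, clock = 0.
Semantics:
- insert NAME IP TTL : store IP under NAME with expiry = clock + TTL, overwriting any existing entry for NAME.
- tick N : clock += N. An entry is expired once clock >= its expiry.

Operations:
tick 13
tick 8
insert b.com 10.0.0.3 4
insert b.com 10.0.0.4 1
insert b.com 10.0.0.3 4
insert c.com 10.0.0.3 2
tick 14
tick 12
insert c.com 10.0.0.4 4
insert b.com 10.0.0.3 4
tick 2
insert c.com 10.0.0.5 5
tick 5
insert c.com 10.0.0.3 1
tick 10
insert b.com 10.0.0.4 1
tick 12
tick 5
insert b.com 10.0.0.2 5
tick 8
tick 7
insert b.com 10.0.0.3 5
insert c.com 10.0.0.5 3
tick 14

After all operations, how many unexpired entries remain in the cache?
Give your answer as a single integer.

Op 1: tick 13 -> clock=13.
Op 2: tick 8 -> clock=21.
Op 3: insert b.com -> 10.0.0.3 (expiry=21+4=25). clock=21
Op 4: insert b.com -> 10.0.0.4 (expiry=21+1=22). clock=21
Op 5: insert b.com -> 10.0.0.3 (expiry=21+4=25). clock=21
Op 6: insert c.com -> 10.0.0.3 (expiry=21+2=23). clock=21
Op 7: tick 14 -> clock=35. purged={b.com,c.com}
Op 8: tick 12 -> clock=47.
Op 9: insert c.com -> 10.0.0.4 (expiry=47+4=51). clock=47
Op 10: insert b.com -> 10.0.0.3 (expiry=47+4=51). clock=47
Op 11: tick 2 -> clock=49.
Op 12: insert c.com -> 10.0.0.5 (expiry=49+5=54). clock=49
Op 13: tick 5 -> clock=54. purged={b.com,c.com}
Op 14: insert c.com -> 10.0.0.3 (expiry=54+1=55). clock=54
Op 15: tick 10 -> clock=64. purged={c.com}
Op 16: insert b.com -> 10.0.0.4 (expiry=64+1=65). clock=64
Op 17: tick 12 -> clock=76. purged={b.com}
Op 18: tick 5 -> clock=81.
Op 19: insert b.com -> 10.0.0.2 (expiry=81+5=86). clock=81
Op 20: tick 8 -> clock=89. purged={b.com}
Op 21: tick 7 -> clock=96.
Op 22: insert b.com -> 10.0.0.3 (expiry=96+5=101). clock=96
Op 23: insert c.com -> 10.0.0.5 (expiry=96+3=99). clock=96
Op 24: tick 14 -> clock=110. purged={b.com,c.com}
Final cache (unexpired): {} -> size=0

Answer: 0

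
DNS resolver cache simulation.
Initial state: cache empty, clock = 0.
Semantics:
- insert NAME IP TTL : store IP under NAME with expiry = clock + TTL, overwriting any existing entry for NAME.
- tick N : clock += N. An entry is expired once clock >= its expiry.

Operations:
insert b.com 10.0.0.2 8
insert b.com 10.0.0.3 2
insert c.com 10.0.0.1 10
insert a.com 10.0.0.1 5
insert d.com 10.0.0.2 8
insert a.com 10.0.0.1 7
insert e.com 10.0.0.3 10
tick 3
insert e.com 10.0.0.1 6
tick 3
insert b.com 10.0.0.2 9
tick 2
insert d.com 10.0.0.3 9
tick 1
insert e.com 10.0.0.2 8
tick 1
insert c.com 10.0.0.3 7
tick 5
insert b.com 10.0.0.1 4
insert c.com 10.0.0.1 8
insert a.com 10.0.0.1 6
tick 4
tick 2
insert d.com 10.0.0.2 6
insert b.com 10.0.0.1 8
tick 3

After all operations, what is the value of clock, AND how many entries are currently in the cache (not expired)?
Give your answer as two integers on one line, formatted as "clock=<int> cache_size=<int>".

Answer: clock=24 cache_size=2

Derivation:
Op 1: insert b.com -> 10.0.0.2 (expiry=0+8=8). clock=0
Op 2: insert b.com -> 10.0.0.3 (expiry=0+2=2). clock=0
Op 3: insert c.com -> 10.0.0.1 (expiry=0+10=10). clock=0
Op 4: insert a.com -> 10.0.0.1 (expiry=0+5=5). clock=0
Op 5: insert d.com -> 10.0.0.2 (expiry=0+8=8). clock=0
Op 6: insert a.com -> 10.0.0.1 (expiry=0+7=7). clock=0
Op 7: insert e.com -> 10.0.0.3 (expiry=0+10=10). clock=0
Op 8: tick 3 -> clock=3. purged={b.com}
Op 9: insert e.com -> 10.0.0.1 (expiry=3+6=9). clock=3
Op 10: tick 3 -> clock=6.
Op 11: insert b.com -> 10.0.0.2 (expiry=6+9=15). clock=6
Op 12: tick 2 -> clock=8. purged={a.com,d.com}
Op 13: insert d.com -> 10.0.0.3 (expiry=8+9=17). clock=8
Op 14: tick 1 -> clock=9. purged={e.com}
Op 15: insert e.com -> 10.0.0.2 (expiry=9+8=17). clock=9
Op 16: tick 1 -> clock=10. purged={c.com}
Op 17: insert c.com -> 10.0.0.3 (expiry=10+7=17). clock=10
Op 18: tick 5 -> clock=15. purged={b.com}
Op 19: insert b.com -> 10.0.0.1 (expiry=15+4=19). clock=15
Op 20: insert c.com -> 10.0.0.1 (expiry=15+8=23). clock=15
Op 21: insert a.com -> 10.0.0.1 (expiry=15+6=21). clock=15
Op 22: tick 4 -> clock=19. purged={b.com,d.com,e.com}
Op 23: tick 2 -> clock=21. purged={a.com}
Op 24: insert d.com -> 10.0.0.2 (expiry=21+6=27). clock=21
Op 25: insert b.com -> 10.0.0.1 (expiry=21+8=29). clock=21
Op 26: tick 3 -> clock=24. purged={c.com}
Final clock = 24
Final cache (unexpired): {b.com,d.com} -> size=2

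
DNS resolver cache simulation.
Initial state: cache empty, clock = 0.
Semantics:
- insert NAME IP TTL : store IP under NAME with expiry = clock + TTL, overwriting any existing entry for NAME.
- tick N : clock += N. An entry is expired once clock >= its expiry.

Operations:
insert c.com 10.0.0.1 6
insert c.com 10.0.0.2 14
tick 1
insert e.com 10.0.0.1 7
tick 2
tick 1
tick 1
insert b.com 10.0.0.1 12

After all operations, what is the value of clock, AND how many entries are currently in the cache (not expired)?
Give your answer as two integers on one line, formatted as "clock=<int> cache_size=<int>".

Answer: clock=5 cache_size=3

Derivation:
Op 1: insert c.com -> 10.0.0.1 (expiry=0+6=6). clock=0
Op 2: insert c.com -> 10.0.0.2 (expiry=0+14=14). clock=0
Op 3: tick 1 -> clock=1.
Op 4: insert e.com -> 10.0.0.1 (expiry=1+7=8). clock=1
Op 5: tick 2 -> clock=3.
Op 6: tick 1 -> clock=4.
Op 7: tick 1 -> clock=5.
Op 8: insert b.com -> 10.0.0.1 (expiry=5+12=17). clock=5
Final clock = 5
Final cache (unexpired): {b.com,c.com,e.com} -> size=3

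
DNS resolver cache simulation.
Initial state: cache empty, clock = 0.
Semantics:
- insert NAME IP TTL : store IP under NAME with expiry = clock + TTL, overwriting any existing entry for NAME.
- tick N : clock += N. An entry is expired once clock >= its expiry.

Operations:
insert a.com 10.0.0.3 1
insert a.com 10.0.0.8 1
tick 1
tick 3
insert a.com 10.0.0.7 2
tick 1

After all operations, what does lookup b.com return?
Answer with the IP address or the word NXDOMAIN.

Op 1: insert a.com -> 10.0.0.3 (expiry=0+1=1). clock=0
Op 2: insert a.com -> 10.0.0.8 (expiry=0+1=1). clock=0
Op 3: tick 1 -> clock=1. purged={a.com}
Op 4: tick 3 -> clock=4.
Op 5: insert a.com -> 10.0.0.7 (expiry=4+2=6). clock=4
Op 6: tick 1 -> clock=5.
lookup b.com: not in cache (expired or never inserted)

Answer: NXDOMAIN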